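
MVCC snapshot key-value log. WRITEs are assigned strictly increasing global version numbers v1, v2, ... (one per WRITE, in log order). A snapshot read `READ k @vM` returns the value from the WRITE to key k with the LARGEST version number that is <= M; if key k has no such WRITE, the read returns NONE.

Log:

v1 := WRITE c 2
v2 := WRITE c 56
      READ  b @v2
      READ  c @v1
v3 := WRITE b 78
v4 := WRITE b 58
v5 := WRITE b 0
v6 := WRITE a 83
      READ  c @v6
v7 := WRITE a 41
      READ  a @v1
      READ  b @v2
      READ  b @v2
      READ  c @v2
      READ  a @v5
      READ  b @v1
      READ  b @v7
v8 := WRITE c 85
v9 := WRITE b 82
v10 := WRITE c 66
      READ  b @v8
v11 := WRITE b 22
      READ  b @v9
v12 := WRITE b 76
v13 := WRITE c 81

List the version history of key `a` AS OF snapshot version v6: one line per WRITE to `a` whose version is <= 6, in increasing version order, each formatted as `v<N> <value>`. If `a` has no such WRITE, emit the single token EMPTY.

Answer: v6 83

Derivation:
Scan writes for key=a with version <= 6:
  v1 WRITE c 2 -> skip
  v2 WRITE c 56 -> skip
  v3 WRITE b 78 -> skip
  v4 WRITE b 58 -> skip
  v5 WRITE b 0 -> skip
  v6 WRITE a 83 -> keep
  v7 WRITE a 41 -> drop (> snap)
  v8 WRITE c 85 -> skip
  v9 WRITE b 82 -> skip
  v10 WRITE c 66 -> skip
  v11 WRITE b 22 -> skip
  v12 WRITE b 76 -> skip
  v13 WRITE c 81 -> skip
Collected: [(6, 83)]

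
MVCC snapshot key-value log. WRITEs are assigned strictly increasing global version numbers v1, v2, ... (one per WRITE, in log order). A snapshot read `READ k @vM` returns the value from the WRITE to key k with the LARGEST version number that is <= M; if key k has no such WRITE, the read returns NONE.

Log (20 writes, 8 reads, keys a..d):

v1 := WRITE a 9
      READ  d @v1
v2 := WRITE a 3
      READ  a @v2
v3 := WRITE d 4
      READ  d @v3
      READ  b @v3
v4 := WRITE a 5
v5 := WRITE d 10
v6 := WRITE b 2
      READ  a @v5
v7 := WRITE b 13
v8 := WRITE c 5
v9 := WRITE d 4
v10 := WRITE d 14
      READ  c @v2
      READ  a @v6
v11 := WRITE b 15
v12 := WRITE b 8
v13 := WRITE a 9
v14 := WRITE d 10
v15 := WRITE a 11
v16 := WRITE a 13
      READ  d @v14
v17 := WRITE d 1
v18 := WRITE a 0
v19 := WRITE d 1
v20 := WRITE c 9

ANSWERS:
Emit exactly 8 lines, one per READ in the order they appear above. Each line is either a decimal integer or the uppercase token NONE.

v1: WRITE a=9  (a history now [(1, 9)])
READ d @v1: history=[] -> no version <= 1 -> NONE
v2: WRITE a=3  (a history now [(1, 9), (2, 3)])
READ a @v2: history=[(1, 9), (2, 3)] -> pick v2 -> 3
v3: WRITE d=4  (d history now [(3, 4)])
READ d @v3: history=[(3, 4)] -> pick v3 -> 4
READ b @v3: history=[] -> no version <= 3 -> NONE
v4: WRITE a=5  (a history now [(1, 9), (2, 3), (4, 5)])
v5: WRITE d=10  (d history now [(3, 4), (5, 10)])
v6: WRITE b=2  (b history now [(6, 2)])
READ a @v5: history=[(1, 9), (2, 3), (4, 5)] -> pick v4 -> 5
v7: WRITE b=13  (b history now [(6, 2), (7, 13)])
v8: WRITE c=5  (c history now [(8, 5)])
v9: WRITE d=4  (d history now [(3, 4), (5, 10), (9, 4)])
v10: WRITE d=14  (d history now [(3, 4), (5, 10), (9, 4), (10, 14)])
READ c @v2: history=[(8, 5)] -> no version <= 2 -> NONE
READ a @v6: history=[(1, 9), (2, 3), (4, 5)] -> pick v4 -> 5
v11: WRITE b=15  (b history now [(6, 2), (7, 13), (11, 15)])
v12: WRITE b=8  (b history now [(6, 2), (7, 13), (11, 15), (12, 8)])
v13: WRITE a=9  (a history now [(1, 9), (2, 3), (4, 5), (13, 9)])
v14: WRITE d=10  (d history now [(3, 4), (5, 10), (9, 4), (10, 14), (14, 10)])
v15: WRITE a=11  (a history now [(1, 9), (2, 3), (4, 5), (13, 9), (15, 11)])
v16: WRITE a=13  (a history now [(1, 9), (2, 3), (4, 5), (13, 9), (15, 11), (16, 13)])
READ d @v14: history=[(3, 4), (5, 10), (9, 4), (10, 14), (14, 10)] -> pick v14 -> 10
v17: WRITE d=1  (d history now [(3, 4), (5, 10), (9, 4), (10, 14), (14, 10), (17, 1)])
v18: WRITE a=0  (a history now [(1, 9), (2, 3), (4, 5), (13, 9), (15, 11), (16, 13), (18, 0)])
v19: WRITE d=1  (d history now [(3, 4), (5, 10), (9, 4), (10, 14), (14, 10), (17, 1), (19, 1)])
v20: WRITE c=9  (c history now [(8, 5), (20, 9)])

Answer: NONE
3
4
NONE
5
NONE
5
10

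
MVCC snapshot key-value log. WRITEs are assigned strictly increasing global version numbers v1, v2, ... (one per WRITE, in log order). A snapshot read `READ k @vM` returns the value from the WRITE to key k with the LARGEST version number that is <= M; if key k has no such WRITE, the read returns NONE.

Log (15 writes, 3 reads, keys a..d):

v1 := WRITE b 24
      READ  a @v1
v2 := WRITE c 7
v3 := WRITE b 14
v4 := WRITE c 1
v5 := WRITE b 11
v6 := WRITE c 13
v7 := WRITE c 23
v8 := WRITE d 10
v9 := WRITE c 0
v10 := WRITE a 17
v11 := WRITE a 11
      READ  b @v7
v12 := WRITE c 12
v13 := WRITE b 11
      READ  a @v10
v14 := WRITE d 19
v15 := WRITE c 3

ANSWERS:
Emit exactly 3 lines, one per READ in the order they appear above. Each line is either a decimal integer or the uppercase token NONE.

v1: WRITE b=24  (b history now [(1, 24)])
READ a @v1: history=[] -> no version <= 1 -> NONE
v2: WRITE c=7  (c history now [(2, 7)])
v3: WRITE b=14  (b history now [(1, 24), (3, 14)])
v4: WRITE c=1  (c history now [(2, 7), (4, 1)])
v5: WRITE b=11  (b history now [(1, 24), (3, 14), (5, 11)])
v6: WRITE c=13  (c history now [(2, 7), (4, 1), (6, 13)])
v7: WRITE c=23  (c history now [(2, 7), (4, 1), (6, 13), (7, 23)])
v8: WRITE d=10  (d history now [(8, 10)])
v9: WRITE c=0  (c history now [(2, 7), (4, 1), (6, 13), (7, 23), (9, 0)])
v10: WRITE a=17  (a history now [(10, 17)])
v11: WRITE a=11  (a history now [(10, 17), (11, 11)])
READ b @v7: history=[(1, 24), (3, 14), (5, 11)] -> pick v5 -> 11
v12: WRITE c=12  (c history now [(2, 7), (4, 1), (6, 13), (7, 23), (9, 0), (12, 12)])
v13: WRITE b=11  (b history now [(1, 24), (3, 14), (5, 11), (13, 11)])
READ a @v10: history=[(10, 17), (11, 11)] -> pick v10 -> 17
v14: WRITE d=19  (d history now [(8, 10), (14, 19)])
v15: WRITE c=3  (c history now [(2, 7), (4, 1), (6, 13), (7, 23), (9, 0), (12, 12), (15, 3)])

Answer: NONE
11
17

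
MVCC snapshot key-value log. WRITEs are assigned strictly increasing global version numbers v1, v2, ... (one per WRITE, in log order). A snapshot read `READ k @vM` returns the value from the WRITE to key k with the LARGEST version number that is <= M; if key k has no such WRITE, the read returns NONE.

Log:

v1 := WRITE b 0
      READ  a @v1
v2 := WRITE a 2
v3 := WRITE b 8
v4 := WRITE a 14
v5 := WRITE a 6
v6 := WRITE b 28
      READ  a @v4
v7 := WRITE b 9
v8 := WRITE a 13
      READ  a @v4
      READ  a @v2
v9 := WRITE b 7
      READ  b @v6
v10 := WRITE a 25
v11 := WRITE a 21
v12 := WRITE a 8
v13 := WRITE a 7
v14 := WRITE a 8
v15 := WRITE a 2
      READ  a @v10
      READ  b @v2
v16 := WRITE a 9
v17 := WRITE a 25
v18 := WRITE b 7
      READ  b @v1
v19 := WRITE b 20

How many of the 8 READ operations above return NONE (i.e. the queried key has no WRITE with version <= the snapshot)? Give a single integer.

Answer: 1

Derivation:
v1: WRITE b=0  (b history now [(1, 0)])
READ a @v1: history=[] -> no version <= 1 -> NONE
v2: WRITE a=2  (a history now [(2, 2)])
v3: WRITE b=8  (b history now [(1, 0), (3, 8)])
v4: WRITE a=14  (a history now [(2, 2), (4, 14)])
v5: WRITE a=6  (a history now [(2, 2), (4, 14), (5, 6)])
v6: WRITE b=28  (b history now [(1, 0), (3, 8), (6, 28)])
READ a @v4: history=[(2, 2), (4, 14), (5, 6)] -> pick v4 -> 14
v7: WRITE b=9  (b history now [(1, 0), (3, 8), (6, 28), (7, 9)])
v8: WRITE a=13  (a history now [(2, 2), (4, 14), (5, 6), (8, 13)])
READ a @v4: history=[(2, 2), (4, 14), (5, 6), (8, 13)] -> pick v4 -> 14
READ a @v2: history=[(2, 2), (4, 14), (5, 6), (8, 13)] -> pick v2 -> 2
v9: WRITE b=7  (b history now [(1, 0), (3, 8), (6, 28), (7, 9), (9, 7)])
READ b @v6: history=[(1, 0), (3, 8), (6, 28), (7, 9), (9, 7)] -> pick v6 -> 28
v10: WRITE a=25  (a history now [(2, 2), (4, 14), (5, 6), (8, 13), (10, 25)])
v11: WRITE a=21  (a history now [(2, 2), (4, 14), (5, 6), (8, 13), (10, 25), (11, 21)])
v12: WRITE a=8  (a history now [(2, 2), (4, 14), (5, 6), (8, 13), (10, 25), (11, 21), (12, 8)])
v13: WRITE a=7  (a history now [(2, 2), (4, 14), (5, 6), (8, 13), (10, 25), (11, 21), (12, 8), (13, 7)])
v14: WRITE a=8  (a history now [(2, 2), (4, 14), (5, 6), (8, 13), (10, 25), (11, 21), (12, 8), (13, 7), (14, 8)])
v15: WRITE a=2  (a history now [(2, 2), (4, 14), (5, 6), (8, 13), (10, 25), (11, 21), (12, 8), (13, 7), (14, 8), (15, 2)])
READ a @v10: history=[(2, 2), (4, 14), (5, 6), (8, 13), (10, 25), (11, 21), (12, 8), (13, 7), (14, 8), (15, 2)] -> pick v10 -> 25
READ b @v2: history=[(1, 0), (3, 8), (6, 28), (7, 9), (9, 7)] -> pick v1 -> 0
v16: WRITE a=9  (a history now [(2, 2), (4, 14), (5, 6), (8, 13), (10, 25), (11, 21), (12, 8), (13, 7), (14, 8), (15, 2), (16, 9)])
v17: WRITE a=25  (a history now [(2, 2), (4, 14), (5, 6), (8, 13), (10, 25), (11, 21), (12, 8), (13, 7), (14, 8), (15, 2), (16, 9), (17, 25)])
v18: WRITE b=7  (b history now [(1, 0), (3, 8), (6, 28), (7, 9), (9, 7), (18, 7)])
READ b @v1: history=[(1, 0), (3, 8), (6, 28), (7, 9), (9, 7), (18, 7)] -> pick v1 -> 0
v19: WRITE b=20  (b history now [(1, 0), (3, 8), (6, 28), (7, 9), (9, 7), (18, 7), (19, 20)])
Read results in order: ['NONE', '14', '14', '2', '28', '25', '0', '0']
NONE count = 1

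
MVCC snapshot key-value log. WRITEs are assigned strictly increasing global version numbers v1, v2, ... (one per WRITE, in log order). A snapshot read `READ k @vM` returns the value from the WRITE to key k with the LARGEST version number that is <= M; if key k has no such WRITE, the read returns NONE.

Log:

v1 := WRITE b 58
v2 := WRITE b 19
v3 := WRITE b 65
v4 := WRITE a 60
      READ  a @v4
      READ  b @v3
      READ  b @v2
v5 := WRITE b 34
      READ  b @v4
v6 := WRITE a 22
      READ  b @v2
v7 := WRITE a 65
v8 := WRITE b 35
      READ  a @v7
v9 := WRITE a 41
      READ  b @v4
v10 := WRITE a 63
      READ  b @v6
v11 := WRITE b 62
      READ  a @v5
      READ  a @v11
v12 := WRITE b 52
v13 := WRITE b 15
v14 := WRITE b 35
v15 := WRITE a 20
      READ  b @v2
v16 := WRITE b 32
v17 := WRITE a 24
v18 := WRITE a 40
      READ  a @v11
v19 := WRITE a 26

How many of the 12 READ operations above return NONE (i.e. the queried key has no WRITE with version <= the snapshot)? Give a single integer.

Answer: 0

Derivation:
v1: WRITE b=58  (b history now [(1, 58)])
v2: WRITE b=19  (b history now [(1, 58), (2, 19)])
v3: WRITE b=65  (b history now [(1, 58), (2, 19), (3, 65)])
v4: WRITE a=60  (a history now [(4, 60)])
READ a @v4: history=[(4, 60)] -> pick v4 -> 60
READ b @v3: history=[(1, 58), (2, 19), (3, 65)] -> pick v3 -> 65
READ b @v2: history=[(1, 58), (2, 19), (3, 65)] -> pick v2 -> 19
v5: WRITE b=34  (b history now [(1, 58), (2, 19), (3, 65), (5, 34)])
READ b @v4: history=[(1, 58), (2, 19), (3, 65), (5, 34)] -> pick v3 -> 65
v6: WRITE a=22  (a history now [(4, 60), (6, 22)])
READ b @v2: history=[(1, 58), (2, 19), (3, 65), (5, 34)] -> pick v2 -> 19
v7: WRITE a=65  (a history now [(4, 60), (6, 22), (7, 65)])
v8: WRITE b=35  (b history now [(1, 58), (2, 19), (3, 65), (5, 34), (8, 35)])
READ a @v7: history=[(4, 60), (6, 22), (7, 65)] -> pick v7 -> 65
v9: WRITE a=41  (a history now [(4, 60), (6, 22), (7, 65), (9, 41)])
READ b @v4: history=[(1, 58), (2, 19), (3, 65), (5, 34), (8, 35)] -> pick v3 -> 65
v10: WRITE a=63  (a history now [(4, 60), (6, 22), (7, 65), (9, 41), (10, 63)])
READ b @v6: history=[(1, 58), (2, 19), (3, 65), (5, 34), (8, 35)] -> pick v5 -> 34
v11: WRITE b=62  (b history now [(1, 58), (2, 19), (3, 65), (5, 34), (8, 35), (11, 62)])
READ a @v5: history=[(4, 60), (6, 22), (7, 65), (9, 41), (10, 63)] -> pick v4 -> 60
READ a @v11: history=[(4, 60), (6, 22), (7, 65), (9, 41), (10, 63)] -> pick v10 -> 63
v12: WRITE b=52  (b history now [(1, 58), (2, 19), (3, 65), (5, 34), (8, 35), (11, 62), (12, 52)])
v13: WRITE b=15  (b history now [(1, 58), (2, 19), (3, 65), (5, 34), (8, 35), (11, 62), (12, 52), (13, 15)])
v14: WRITE b=35  (b history now [(1, 58), (2, 19), (3, 65), (5, 34), (8, 35), (11, 62), (12, 52), (13, 15), (14, 35)])
v15: WRITE a=20  (a history now [(4, 60), (6, 22), (7, 65), (9, 41), (10, 63), (15, 20)])
READ b @v2: history=[(1, 58), (2, 19), (3, 65), (5, 34), (8, 35), (11, 62), (12, 52), (13, 15), (14, 35)] -> pick v2 -> 19
v16: WRITE b=32  (b history now [(1, 58), (2, 19), (3, 65), (5, 34), (8, 35), (11, 62), (12, 52), (13, 15), (14, 35), (16, 32)])
v17: WRITE a=24  (a history now [(4, 60), (6, 22), (7, 65), (9, 41), (10, 63), (15, 20), (17, 24)])
v18: WRITE a=40  (a history now [(4, 60), (6, 22), (7, 65), (9, 41), (10, 63), (15, 20), (17, 24), (18, 40)])
READ a @v11: history=[(4, 60), (6, 22), (7, 65), (9, 41), (10, 63), (15, 20), (17, 24), (18, 40)] -> pick v10 -> 63
v19: WRITE a=26  (a history now [(4, 60), (6, 22), (7, 65), (9, 41), (10, 63), (15, 20), (17, 24), (18, 40), (19, 26)])
Read results in order: ['60', '65', '19', '65', '19', '65', '65', '34', '60', '63', '19', '63']
NONE count = 0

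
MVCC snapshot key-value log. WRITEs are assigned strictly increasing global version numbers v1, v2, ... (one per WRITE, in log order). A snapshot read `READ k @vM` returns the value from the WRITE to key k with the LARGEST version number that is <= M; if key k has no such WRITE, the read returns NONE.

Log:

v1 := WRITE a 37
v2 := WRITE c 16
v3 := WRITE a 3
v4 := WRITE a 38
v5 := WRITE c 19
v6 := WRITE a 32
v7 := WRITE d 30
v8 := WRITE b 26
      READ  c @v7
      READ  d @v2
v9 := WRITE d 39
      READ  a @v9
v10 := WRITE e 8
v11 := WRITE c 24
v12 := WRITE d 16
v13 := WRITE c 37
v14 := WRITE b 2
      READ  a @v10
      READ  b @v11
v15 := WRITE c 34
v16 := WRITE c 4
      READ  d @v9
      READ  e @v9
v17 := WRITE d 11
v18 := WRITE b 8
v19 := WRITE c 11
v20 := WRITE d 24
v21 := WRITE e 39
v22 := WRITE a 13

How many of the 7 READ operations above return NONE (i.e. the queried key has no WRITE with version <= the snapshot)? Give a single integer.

Answer: 2

Derivation:
v1: WRITE a=37  (a history now [(1, 37)])
v2: WRITE c=16  (c history now [(2, 16)])
v3: WRITE a=3  (a history now [(1, 37), (3, 3)])
v4: WRITE a=38  (a history now [(1, 37), (3, 3), (4, 38)])
v5: WRITE c=19  (c history now [(2, 16), (5, 19)])
v6: WRITE a=32  (a history now [(1, 37), (3, 3), (4, 38), (6, 32)])
v7: WRITE d=30  (d history now [(7, 30)])
v8: WRITE b=26  (b history now [(8, 26)])
READ c @v7: history=[(2, 16), (5, 19)] -> pick v5 -> 19
READ d @v2: history=[(7, 30)] -> no version <= 2 -> NONE
v9: WRITE d=39  (d history now [(7, 30), (9, 39)])
READ a @v9: history=[(1, 37), (3, 3), (4, 38), (6, 32)] -> pick v6 -> 32
v10: WRITE e=8  (e history now [(10, 8)])
v11: WRITE c=24  (c history now [(2, 16), (5, 19), (11, 24)])
v12: WRITE d=16  (d history now [(7, 30), (9, 39), (12, 16)])
v13: WRITE c=37  (c history now [(2, 16), (5, 19), (11, 24), (13, 37)])
v14: WRITE b=2  (b history now [(8, 26), (14, 2)])
READ a @v10: history=[(1, 37), (3, 3), (4, 38), (6, 32)] -> pick v6 -> 32
READ b @v11: history=[(8, 26), (14, 2)] -> pick v8 -> 26
v15: WRITE c=34  (c history now [(2, 16), (5, 19), (11, 24), (13, 37), (15, 34)])
v16: WRITE c=4  (c history now [(2, 16), (5, 19), (11, 24), (13, 37), (15, 34), (16, 4)])
READ d @v9: history=[(7, 30), (9, 39), (12, 16)] -> pick v9 -> 39
READ e @v9: history=[(10, 8)] -> no version <= 9 -> NONE
v17: WRITE d=11  (d history now [(7, 30), (9, 39), (12, 16), (17, 11)])
v18: WRITE b=8  (b history now [(8, 26), (14, 2), (18, 8)])
v19: WRITE c=11  (c history now [(2, 16), (5, 19), (11, 24), (13, 37), (15, 34), (16, 4), (19, 11)])
v20: WRITE d=24  (d history now [(7, 30), (9, 39), (12, 16), (17, 11), (20, 24)])
v21: WRITE e=39  (e history now [(10, 8), (21, 39)])
v22: WRITE a=13  (a history now [(1, 37), (3, 3), (4, 38), (6, 32), (22, 13)])
Read results in order: ['19', 'NONE', '32', '32', '26', '39', 'NONE']
NONE count = 2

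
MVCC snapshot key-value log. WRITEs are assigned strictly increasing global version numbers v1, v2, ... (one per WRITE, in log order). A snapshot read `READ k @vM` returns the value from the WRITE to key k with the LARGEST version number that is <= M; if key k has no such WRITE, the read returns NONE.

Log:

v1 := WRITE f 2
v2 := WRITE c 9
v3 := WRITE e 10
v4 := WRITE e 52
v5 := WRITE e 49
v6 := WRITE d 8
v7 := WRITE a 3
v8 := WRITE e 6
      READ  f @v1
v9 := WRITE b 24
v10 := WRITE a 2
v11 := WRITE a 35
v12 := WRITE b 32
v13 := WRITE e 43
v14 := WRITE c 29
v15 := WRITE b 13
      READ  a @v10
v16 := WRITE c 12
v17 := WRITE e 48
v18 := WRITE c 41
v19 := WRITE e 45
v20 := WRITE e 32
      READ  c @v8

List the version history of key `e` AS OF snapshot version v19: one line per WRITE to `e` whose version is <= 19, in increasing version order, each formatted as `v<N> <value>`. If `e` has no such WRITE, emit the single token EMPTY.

Scan writes for key=e with version <= 19:
  v1 WRITE f 2 -> skip
  v2 WRITE c 9 -> skip
  v3 WRITE e 10 -> keep
  v4 WRITE e 52 -> keep
  v5 WRITE e 49 -> keep
  v6 WRITE d 8 -> skip
  v7 WRITE a 3 -> skip
  v8 WRITE e 6 -> keep
  v9 WRITE b 24 -> skip
  v10 WRITE a 2 -> skip
  v11 WRITE a 35 -> skip
  v12 WRITE b 32 -> skip
  v13 WRITE e 43 -> keep
  v14 WRITE c 29 -> skip
  v15 WRITE b 13 -> skip
  v16 WRITE c 12 -> skip
  v17 WRITE e 48 -> keep
  v18 WRITE c 41 -> skip
  v19 WRITE e 45 -> keep
  v20 WRITE e 32 -> drop (> snap)
Collected: [(3, 10), (4, 52), (5, 49), (8, 6), (13, 43), (17, 48), (19, 45)]

Answer: v3 10
v4 52
v5 49
v8 6
v13 43
v17 48
v19 45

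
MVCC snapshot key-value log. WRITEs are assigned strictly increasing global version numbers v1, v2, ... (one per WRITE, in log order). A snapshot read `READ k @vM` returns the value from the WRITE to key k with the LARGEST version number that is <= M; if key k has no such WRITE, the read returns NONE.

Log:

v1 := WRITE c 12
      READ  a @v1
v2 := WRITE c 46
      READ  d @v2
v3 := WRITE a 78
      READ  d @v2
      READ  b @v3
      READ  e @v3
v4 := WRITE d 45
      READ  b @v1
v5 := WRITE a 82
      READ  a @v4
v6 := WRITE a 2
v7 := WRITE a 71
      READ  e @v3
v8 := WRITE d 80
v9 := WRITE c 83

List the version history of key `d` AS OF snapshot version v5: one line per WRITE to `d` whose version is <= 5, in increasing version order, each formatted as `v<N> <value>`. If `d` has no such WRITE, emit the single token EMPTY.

Answer: v4 45

Derivation:
Scan writes for key=d with version <= 5:
  v1 WRITE c 12 -> skip
  v2 WRITE c 46 -> skip
  v3 WRITE a 78 -> skip
  v4 WRITE d 45 -> keep
  v5 WRITE a 82 -> skip
  v6 WRITE a 2 -> skip
  v7 WRITE a 71 -> skip
  v8 WRITE d 80 -> drop (> snap)
  v9 WRITE c 83 -> skip
Collected: [(4, 45)]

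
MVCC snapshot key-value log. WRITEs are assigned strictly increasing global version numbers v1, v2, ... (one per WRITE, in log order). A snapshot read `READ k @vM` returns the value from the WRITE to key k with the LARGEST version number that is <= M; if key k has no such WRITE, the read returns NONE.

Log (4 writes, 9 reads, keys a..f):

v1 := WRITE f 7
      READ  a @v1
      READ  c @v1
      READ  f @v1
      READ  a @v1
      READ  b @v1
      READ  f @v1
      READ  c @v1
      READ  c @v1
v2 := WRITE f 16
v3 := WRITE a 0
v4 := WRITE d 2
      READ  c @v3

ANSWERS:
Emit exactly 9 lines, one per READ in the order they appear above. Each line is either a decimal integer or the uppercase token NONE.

v1: WRITE f=7  (f history now [(1, 7)])
READ a @v1: history=[] -> no version <= 1 -> NONE
READ c @v1: history=[] -> no version <= 1 -> NONE
READ f @v1: history=[(1, 7)] -> pick v1 -> 7
READ a @v1: history=[] -> no version <= 1 -> NONE
READ b @v1: history=[] -> no version <= 1 -> NONE
READ f @v1: history=[(1, 7)] -> pick v1 -> 7
READ c @v1: history=[] -> no version <= 1 -> NONE
READ c @v1: history=[] -> no version <= 1 -> NONE
v2: WRITE f=16  (f history now [(1, 7), (2, 16)])
v3: WRITE a=0  (a history now [(3, 0)])
v4: WRITE d=2  (d history now [(4, 2)])
READ c @v3: history=[] -> no version <= 3 -> NONE

Answer: NONE
NONE
7
NONE
NONE
7
NONE
NONE
NONE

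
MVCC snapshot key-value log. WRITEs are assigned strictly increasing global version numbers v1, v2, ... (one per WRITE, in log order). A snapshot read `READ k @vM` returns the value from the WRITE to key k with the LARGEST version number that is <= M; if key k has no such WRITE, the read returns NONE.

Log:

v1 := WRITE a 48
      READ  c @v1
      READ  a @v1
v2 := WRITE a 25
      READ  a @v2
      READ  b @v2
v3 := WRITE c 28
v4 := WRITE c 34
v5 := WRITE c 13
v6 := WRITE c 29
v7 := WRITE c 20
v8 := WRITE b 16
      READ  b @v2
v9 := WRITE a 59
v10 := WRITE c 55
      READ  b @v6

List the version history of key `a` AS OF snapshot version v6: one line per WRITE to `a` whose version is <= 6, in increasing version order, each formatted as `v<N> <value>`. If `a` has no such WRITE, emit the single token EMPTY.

Scan writes for key=a with version <= 6:
  v1 WRITE a 48 -> keep
  v2 WRITE a 25 -> keep
  v3 WRITE c 28 -> skip
  v4 WRITE c 34 -> skip
  v5 WRITE c 13 -> skip
  v6 WRITE c 29 -> skip
  v7 WRITE c 20 -> skip
  v8 WRITE b 16 -> skip
  v9 WRITE a 59 -> drop (> snap)
  v10 WRITE c 55 -> skip
Collected: [(1, 48), (2, 25)]

Answer: v1 48
v2 25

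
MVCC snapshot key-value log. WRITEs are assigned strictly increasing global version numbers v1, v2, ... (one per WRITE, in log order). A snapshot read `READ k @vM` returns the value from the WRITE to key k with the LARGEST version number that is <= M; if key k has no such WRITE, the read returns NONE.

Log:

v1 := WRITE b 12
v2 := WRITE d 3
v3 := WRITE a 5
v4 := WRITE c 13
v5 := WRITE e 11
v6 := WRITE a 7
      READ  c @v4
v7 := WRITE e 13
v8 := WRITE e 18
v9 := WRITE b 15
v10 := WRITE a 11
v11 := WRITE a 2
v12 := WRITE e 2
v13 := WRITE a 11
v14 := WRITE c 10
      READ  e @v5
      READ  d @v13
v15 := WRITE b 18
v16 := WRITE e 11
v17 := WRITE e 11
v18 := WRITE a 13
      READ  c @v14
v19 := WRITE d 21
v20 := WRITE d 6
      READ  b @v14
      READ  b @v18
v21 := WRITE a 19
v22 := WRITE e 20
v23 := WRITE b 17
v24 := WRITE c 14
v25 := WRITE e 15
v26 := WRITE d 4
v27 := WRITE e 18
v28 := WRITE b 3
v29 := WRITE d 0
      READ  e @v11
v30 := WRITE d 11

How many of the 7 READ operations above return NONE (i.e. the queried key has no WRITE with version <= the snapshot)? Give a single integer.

Answer: 0

Derivation:
v1: WRITE b=12  (b history now [(1, 12)])
v2: WRITE d=3  (d history now [(2, 3)])
v3: WRITE a=5  (a history now [(3, 5)])
v4: WRITE c=13  (c history now [(4, 13)])
v5: WRITE e=11  (e history now [(5, 11)])
v6: WRITE a=7  (a history now [(3, 5), (6, 7)])
READ c @v4: history=[(4, 13)] -> pick v4 -> 13
v7: WRITE e=13  (e history now [(5, 11), (7, 13)])
v8: WRITE e=18  (e history now [(5, 11), (7, 13), (8, 18)])
v9: WRITE b=15  (b history now [(1, 12), (9, 15)])
v10: WRITE a=11  (a history now [(3, 5), (6, 7), (10, 11)])
v11: WRITE a=2  (a history now [(3, 5), (6, 7), (10, 11), (11, 2)])
v12: WRITE e=2  (e history now [(5, 11), (7, 13), (8, 18), (12, 2)])
v13: WRITE a=11  (a history now [(3, 5), (6, 7), (10, 11), (11, 2), (13, 11)])
v14: WRITE c=10  (c history now [(4, 13), (14, 10)])
READ e @v5: history=[(5, 11), (7, 13), (8, 18), (12, 2)] -> pick v5 -> 11
READ d @v13: history=[(2, 3)] -> pick v2 -> 3
v15: WRITE b=18  (b history now [(1, 12), (9, 15), (15, 18)])
v16: WRITE e=11  (e history now [(5, 11), (7, 13), (8, 18), (12, 2), (16, 11)])
v17: WRITE e=11  (e history now [(5, 11), (7, 13), (8, 18), (12, 2), (16, 11), (17, 11)])
v18: WRITE a=13  (a history now [(3, 5), (6, 7), (10, 11), (11, 2), (13, 11), (18, 13)])
READ c @v14: history=[(4, 13), (14, 10)] -> pick v14 -> 10
v19: WRITE d=21  (d history now [(2, 3), (19, 21)])
v20: WRITE d=6  (d history now [(2, 3), (19, 21), (20, 6)])
READ b @v14: history=[(1, 12), (9, 15), (15, 18)] -> pick v9 -> 15
READ b @v18: history=[(1, 12), (9, 15), (15, 18)] -> pick v15 -> 18
v21: WRITE a=19  (a history now [(3, 5), (6, 7), (10, 11), (11, 2), (13, 11), (18, 13), (21, 19)])
v22: WRITE e=20  (e history now [(5, 11), (7, 13), (8, 18), (12, 2), (16, 11), (17, 11), (22, 20)])
v23: WRITE b=17  (b history now [(1, 12), (9, 15), (15, 18), (23, 17)])
v24: WRITE c=14  (c history now [(4, 13), (14, 10), (24, 14)])
v25: WRITE e=15  (e history now [(5, 11), (7, 13), (8, 18), (12, 2), (16, 11), (17, 11), (22, 20), (25, 15)])
v26: WRITE d=4  (d history now [(2, 3), (19, 21), (20, 6), (26, 4)])
v27: WRITE e=18  (e history now [(5, 11), (7, 13), (8, 18), (12, 2), (16, 11), (17, 11), (22, 20), (25, 15), (27, 18)])
v28: WRITE b=3  (b history now [(1, 12), (9, 15), (15, 18), (23, 17), (28, 3)])
v29: WRITE d=0  (d history now [(2, 3), (19, 21), (20, 6), (26, 4), (29, 0)])
READ e @v11: history=[(5, 11), (7, 13), (8, 18), (12, 2), (16, 11), (17, 11), (22, 20), (25, 15), (27, 18)] -> pick v8 -> 18
v30: WRITE d=11  (d history now [(2, 3), (19, 21), (20, 6), (26, 4), (29, 0), (30, 11)])
Read results in order: ['13', '11', '3', '10', '15', '18', '18']
NONE count = 0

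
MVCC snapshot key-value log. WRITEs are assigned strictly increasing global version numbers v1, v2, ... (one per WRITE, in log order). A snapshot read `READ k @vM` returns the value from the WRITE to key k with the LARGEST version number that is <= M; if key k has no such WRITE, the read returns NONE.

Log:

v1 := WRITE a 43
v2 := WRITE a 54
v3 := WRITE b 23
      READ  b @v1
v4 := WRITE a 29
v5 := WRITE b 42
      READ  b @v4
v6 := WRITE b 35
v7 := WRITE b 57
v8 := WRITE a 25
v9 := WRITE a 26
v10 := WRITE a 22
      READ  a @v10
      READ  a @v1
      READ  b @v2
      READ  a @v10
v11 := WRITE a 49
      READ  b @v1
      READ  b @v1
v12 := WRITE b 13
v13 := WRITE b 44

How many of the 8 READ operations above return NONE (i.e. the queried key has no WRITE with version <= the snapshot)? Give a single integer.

Answer: 4

Derivation:
v1: WRITE a=43  (a history now [(1, 43)])
v2: WRITE a=54  (a history now [(1, 43), (2, 54)])
v3: WRITE b=23  (b history now [(3, 23)])
READ b @v1: history=[(3, 23)] -> no version <= 1 -> NONE
v4: WRITE a=29  (a history now [(1, 43), (2, 54), (4, 29)])
v5: WRITE b=42  (b history now [(3, 23), (5, 42)])
READ b @v4: history=[(3, 23), (5, 42)] -> pick v3 -> 23
v6: WRITE b=35  (b history now [(3, 23), (5, 42), (6, 35)])
v7: WRITE b=57  (b history now [(3, 23), (5, 42), (6, 35), (7, 57)])
v8: WRITE a=25  (a history now [(1, 43), (2, 54), (4, 29), (8, 25)])
v9: WRITE a=26  (a history now [(1, 43), (2, 54), (4, 29), (8, 25), (9, 26)])
v10: WRITE a=22  (a history now [(1, 43), (2, 54), (4, 29), (8, 25), (9, 26), (10, 22)])
READ a @v10: history=[(1, 43), (2, 54), (4, 29), (8, 25), (9, 26), (10, 22)] -> pick v10 -> 22
READ a @v1: history=[(1, 43), (2, 54), (4, 29), (8, 25), (9, 26), (10, 22)] -> pick v1 -> 43
READ b @v2: history=[(3, 23), (5, 42), (6, 35), (7, 57)] -> no version <= 2 -> NONE
READ a @v10: history=[(1, 43), (2, 54), (4, 29), (8, 25), (9, 26), (10, 22)] -> pick v10 -> 22
v11: WRITE a=49  (a history now [(1, 43), (2, 54), (4, 29), (8, 25), (9, 26), (10, 22), (11, 49)])
READ b @v1: history=[(3, 23), (5, 42), (6, 35), (7, 57)] -> no version <= 1 -> NONE
READ b @v1: history=[(3, 23), (5, 42), (6, 35), (7, 57)] -> no version <= 1 -> NONE
v12: WRITE b=13  (b history now [(3, 23), (5, 42), (6, 35), (7, 57), (12, 13)])
v13: WRITE b=44  (b history now [(3, 23), (5, 42), (6, 35), (7, 57), (12, 13), (13, 44)])
Read results in order: ['NONE', '23', '22', '43', 'NONE', '22', 'NONE', 'NONE']
NONE count = 4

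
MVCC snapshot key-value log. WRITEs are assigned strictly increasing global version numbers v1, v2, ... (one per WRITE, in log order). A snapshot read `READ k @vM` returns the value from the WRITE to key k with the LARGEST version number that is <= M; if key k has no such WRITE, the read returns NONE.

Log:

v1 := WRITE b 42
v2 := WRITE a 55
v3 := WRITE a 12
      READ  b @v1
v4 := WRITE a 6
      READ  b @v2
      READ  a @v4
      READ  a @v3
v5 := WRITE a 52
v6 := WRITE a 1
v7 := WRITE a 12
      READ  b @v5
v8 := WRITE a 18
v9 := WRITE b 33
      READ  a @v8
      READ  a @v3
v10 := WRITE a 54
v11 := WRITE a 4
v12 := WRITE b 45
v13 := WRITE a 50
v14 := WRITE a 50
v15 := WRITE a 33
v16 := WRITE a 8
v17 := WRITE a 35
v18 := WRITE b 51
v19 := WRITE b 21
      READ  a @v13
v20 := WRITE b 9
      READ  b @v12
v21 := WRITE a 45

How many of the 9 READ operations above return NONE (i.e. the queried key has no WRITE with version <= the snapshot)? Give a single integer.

v1: WRITE b=42  (b history now [(1, 42)])
v2: WRITE a=55  (a history now [(2, 55)])
v3: WRITE a=12  (a history now [(2, 55), (3, 12)])
READ b @v1: history=[(1, 42)] -> pick v1 -> 42
v4: WRITE a=6  (a history now [(2, 55), (3, 12), (4, 6)])
READ b @v2: history=[(1, 42)] -> pick v1 -> 42
READ a @v4: history=[(2, 55), (3, 12), (4, 6)] -> pick v4 -> 6
READ a @v3: history=[(2, 55), (3, 12), (4, 6)] -> pick v3 -> 12
v5: WRITE a=52  (a history now [(2, 55), (3, 12), (4, 6), (5, 52)])
v6: WRITE a=1  (a history now [(2, 55), (3, 12), (4, 6), (5, 52), (6, 1)])
v7: WRITE a=12  (a history now [(2, 55), (3, 12), (4, 6), (5, 52), (6, 1), (7, 12)])
READ b @v5: history=[(1, 42)] -> pick v1 -> 42
v8: WRITE a=18  (a history now [(2, 55), (3, 12), (4, 6), (5, 52), (6, 1), (7, 12), (8, 18)])
v9: WRITE b=33  (b history now [(1, 42), (9, 33)])
READ a @v8: history=[(2, 55), (3, 12), (4, 6), (5, 52), (6, 1), (7, 12), (8, 18)] -> pick v8 -> 18
READ a @v3: history=[(2, 55), (3, 12), (4, 6), (5, 52), (6, 1), (7, 12), (8, 18)] -> pick v3 -> 12
v10: WRITE a=54  (a history now [(2, 55), (3, 12), (4, 6), (5, 52), (6, 1), (7, 12), (8, 18), (10, 54)])
v11: WRITE a=4  (a history now [(2, 55), (3, 12), (4, 6), (5, 52), (6, 1), (7, 12), (8, 18), (10, 54), (11, 4)])
v12: WRITE b=45  (b history now [(1, 42), (9, 33), (12, 45)])
v13: WRITE a=50  (a history now [(2, 55), (3, 12), (4, 6), (5, 52), (6, 1), (7, 12), (8, 18), (10, 54), (11, 4), (13, 50)])
v14: WRITE a=50  (a history now [(2, 55), (3, 12), (4, 6), (5, 52), (6, 1), (7, 12), (8, 18), (10, 54), (11, 4), (13, 50), (14, 50)])
v15: WRITE a=33  (a history now [(2, 55), (3, 12), (4, 6), (5, 52), (6, 1), (7, 12), (8, 18), (10, 54), (11, 4), (13, 50), (14, 50), (15, 33)])
v16: WRITE a=8  (a history now [(2, 55), (3, 12), (4, 6), (5, 52), (6, 1), (7, 12), (8, 18), (10, 54), (11, 4), (13, 50), (14, 50), (15, 33), (16, 8)])
v17: WRITE a=35  (a history now [(2, 55), (3, 12), (4, 6), (5, 52), (6, 1), (7, 12), (8, 18), (10, 54), (11, 4), (13, 50), (14, 50), (15, 33), (16, 8), (17, 35)])
v18: WRITE b=51  (b history now [(1, 42), (9, 33), (12, 45), (18, 51)])
v19: WRITE b=21  (b history now [(1, 42), (9, 33), (12, 45), (18, 51), (19, 21)])
READ a @v13: history=[(2, 55), (3, 12), (4, 6), (5, 52), (6, 1), (7, 12), (8, 18), (10, 54), (11, 4), (13, 50), (14, 50), (15, 33), (16, 8), (17, 35)] -> pick v13 -> 50
v20: WRITE b=9  (b history now [(1, 42), (9, 33), (12, 45), (18, 51), (19, 21), (20, 9)])
READ b @v12: history=[(1, 42), (9, 33), (12, 45), (18, 51), (19, 21), (20, 9)] -> pick v12 -> 45
v21: WRITE a=45  (a history now [(2, 55), (3, 12), (4, 6), (5, 52), (6, 1), (7, 12), (8, 18), (10, 54), (11, 4), (13, 50), (14, 50), (15, 33), (16, 8), (17, 35), (21, 45)])
Read results in order: ['42', '42', '6', '12', '42', '18', '12', '50', '45']
NONE count = 0

Answer: 0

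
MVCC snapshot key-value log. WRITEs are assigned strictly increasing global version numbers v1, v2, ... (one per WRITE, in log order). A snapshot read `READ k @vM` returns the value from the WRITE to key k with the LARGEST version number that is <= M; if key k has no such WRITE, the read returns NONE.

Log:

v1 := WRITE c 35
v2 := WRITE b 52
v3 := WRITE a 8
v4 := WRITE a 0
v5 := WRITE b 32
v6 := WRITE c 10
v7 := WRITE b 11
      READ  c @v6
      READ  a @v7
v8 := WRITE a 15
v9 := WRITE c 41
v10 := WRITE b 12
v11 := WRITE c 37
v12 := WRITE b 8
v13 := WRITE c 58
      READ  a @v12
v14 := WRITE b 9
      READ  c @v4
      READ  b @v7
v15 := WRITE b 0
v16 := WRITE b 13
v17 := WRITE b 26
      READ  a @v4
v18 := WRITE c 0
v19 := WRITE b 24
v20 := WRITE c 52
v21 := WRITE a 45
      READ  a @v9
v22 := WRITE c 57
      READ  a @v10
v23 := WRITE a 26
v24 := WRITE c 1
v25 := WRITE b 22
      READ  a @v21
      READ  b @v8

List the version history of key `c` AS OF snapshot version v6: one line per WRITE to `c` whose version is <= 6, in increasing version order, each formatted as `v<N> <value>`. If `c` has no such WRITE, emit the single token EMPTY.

Scan writes for key=c with version <= 6:
  v1 WRITE c 35 -> keep
  v2 WRITE b 52 -> skip
  v3 WRITE a 8 -> skip
  v4 WRITE a 0 -> skip
  v5 WRITE b 32 -> skip
  v6 WRITE c 10 -> keep
  v7 WRITE b 11 -> skip
  v8 WRITE a 15 -> skip
  v9 WRITE c 41 -> drop (> snap)
  v10 WRITE b 12 -> skip
  v11 WRITE c 37 -> drop (> snap)
  v12 WRITE b 8 -> skip
  v13 WRITE c 58 -> drop (> snap)
  v14 WRITE b 9 -> skip
  v15 WRITE b 0 -> skip
  v16 WRITE b 13 -> skip
  v17 WRITE b 26 -> skip
  v18 WRITE c 0 -> drop (> snap)
  v19 WRITE b 24 -> skip
  v20 WRITE c 52 -> drop (> snap)
  v21 WRITE a 45 -> skip
  v22 WRITE c 57 -> drop (> snap)
  v23 WRITE a 26 -> skip
  v24 WRITE c 1 -> drop (> snap)
  v25 WRITE b 22 -> skip
Collected: [(1, 35), (6, 10)]

Answer: v1 35
v6 10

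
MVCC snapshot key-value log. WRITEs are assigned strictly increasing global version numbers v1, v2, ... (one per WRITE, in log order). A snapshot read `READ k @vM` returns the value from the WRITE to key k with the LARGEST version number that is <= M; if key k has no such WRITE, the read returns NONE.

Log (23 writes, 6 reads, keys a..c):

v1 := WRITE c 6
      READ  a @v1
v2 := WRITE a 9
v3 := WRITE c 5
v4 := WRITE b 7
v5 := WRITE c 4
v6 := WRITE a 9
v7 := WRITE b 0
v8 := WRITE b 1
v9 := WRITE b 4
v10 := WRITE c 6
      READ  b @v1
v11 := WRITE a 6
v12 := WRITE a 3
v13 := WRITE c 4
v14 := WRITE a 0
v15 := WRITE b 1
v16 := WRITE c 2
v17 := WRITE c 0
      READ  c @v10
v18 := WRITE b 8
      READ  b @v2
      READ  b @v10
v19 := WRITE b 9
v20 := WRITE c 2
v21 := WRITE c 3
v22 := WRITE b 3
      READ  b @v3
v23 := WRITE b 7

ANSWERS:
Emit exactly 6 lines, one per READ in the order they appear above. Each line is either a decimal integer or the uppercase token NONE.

v1: WRITE c=6  (c history now [(1, 6)])
READ a @v1: history=[] -> no version <= 1 -> NONE
v2: WRITE a=9  (a history now [(2, 9)])
v3: WRITE c=5  (c history now [(1, 6), (3, 5)])
v4: WRITE b=7  (b history now [(4, 7)])
v5: WRITE c=4  (c history now [(1, 6), (3, 5), (5, 4)])
v6: WRITE a=9  (a history now [(2, 9), (6, 9)])
v7: WRITE b=0  (b history now [(4, 7), (7, 0)])
v8: WRITE b=1  (b history now [(4, 7), (7, 0), (8, 1)])
v9: WRITE b=4  (b history now [(4, 7), (7, 0), (8, 1), (9, 4)])
v10: WRITE c=6  (c history now [(1, 6), (3, 5), (5, 4), (10, 6)])
READ b @v1: history=[(4, 7), (7, 0), (8, 1), (9, 4)] -> no version <= 1 -> NONE
v11: WRITE a=6  (a history now [(2, 9), (6, 9), (11, 6)])
v12: WRITE a=3  (a history now [(2, 9), (6, 9), (11, 6), (12, 3)])
v13: WRITE c=4  (c history now [(1, 6), (3, 5), (5, 4), (10, 6), (13, 4)])
v14: WRITE a=0  (a history now [(2, 9), (6, 9), (11, 6), (12, 3), (14, 0)])
v15: WRITE b=1  (b history now [(4, 7), (7, 0), (8, 1), (9, 4), (15, 1)])
v16: WRITE c=2  (c history now [(1, 6), (3, 5), (5, 4), (10, 6), (13, 4), (16, 2)])
v17: WRITE c=0  (c history now [(1, 6), (3, 5), (5, 4), (10, 6), (13, 4), (16, 2), (17, 0)])
READ c @v10: history=[(1, 6), (3, 5), (5, 4), (10, 6), (13, 4), (16, 2), (17, 0)] -> pick v10 -> 6
v18: WRITE b=8  (b history now [(4, 7), (7, 0), (8, 1), (9, 4), (15, 1), (18, 8)])
READ b @v2: history=[(4, 7), (7, 0), (8, 1), (9, 4), (15, 1), (18, 8)] -> no version <= 2 -> NONE
READ b @v10: history=[(4, 7), (7, 0), (8, 1), (9, 4), (15, 1), (18, 8)] -> pick v9 -> 4
v19: WRITE b=9  (b history now [(4, 7), (7, 0), (8, 1), (9, 4), (15, 1), (18, 8), (19, 9)])
v20: WRITE c=2  (c history now [(1, 6), (3, 5), (5, 4), (10, 6), (13, 4), (16, 2), (17, 0), (20, 2)])
v21: WRITE c=3  (c history now [(1, 6), (3, 5), (5, 4), (10, 6), (13, 4), (16, 2), (17, 0), (20, 2), (21, 3)])
v22: WRITE b=3  (b history now [(4, 7), (7, 0), (8, 1), (9, 4), (15, 1), (18, 8), (19, 9), (22, 3)])
READ b @v3: history=[(4, 7), (7, 0), (8, 1), (9, 4), (15, 1), (18, 8), (19, 9), (22, 3)] -> no version <= 3 -> NONE
v23: WRITE b=7  (b history now [(4, 7), (7, 0), (8, 1), (9, 4), (15, 1), (18, 8), (19, 9), (22, 3), (23, 7)])

Answer: NONE
NONE
6
NONE
4
NONE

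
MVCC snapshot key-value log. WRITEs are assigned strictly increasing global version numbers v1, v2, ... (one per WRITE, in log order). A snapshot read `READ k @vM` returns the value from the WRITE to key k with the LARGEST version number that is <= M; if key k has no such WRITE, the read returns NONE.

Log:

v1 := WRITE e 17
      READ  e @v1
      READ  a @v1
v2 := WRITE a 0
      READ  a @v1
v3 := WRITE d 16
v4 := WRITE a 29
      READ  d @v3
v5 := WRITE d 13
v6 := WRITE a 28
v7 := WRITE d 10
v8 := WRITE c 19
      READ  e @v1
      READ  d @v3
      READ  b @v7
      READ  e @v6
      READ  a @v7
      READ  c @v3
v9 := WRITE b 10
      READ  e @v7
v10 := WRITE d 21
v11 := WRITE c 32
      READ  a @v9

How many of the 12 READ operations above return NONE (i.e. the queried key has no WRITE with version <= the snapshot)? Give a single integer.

v1: WRITE e=17  (e history now [(1, 17)])
READ e @v1: history=[(1, 17)] -> pick v1 -> 17
READ a @v1: history=[] -> no version <= 1 -> NONE
v2: WRITE a=0  (a history now [(2, 0)])
READ a @v1: history=[(2, 0)] -> no version <= 1 -> NONE
v3: WRITE d=16  (d history now [(3, 16)])
v4: WRITE a=29  (a history now [(2, 0), (4, 29)])
READ d @v3: history=[(3, 16)] -> pick v3 -> 16
v5: WRITE d=13  (d history now [(3, 16), (5, 13)])
v6: WRITE a=28  (a history now [(2, 0), (4, 29), (6, 28)])
v7: WRITE d=10  (d history now [(3, 16), (5, 13), (7, 10)])
v8: WRITE c=19  (c history now [(8, 19)])
READ e @v1: history=[(1, 17)] -> pick v1 -> 17
READ d @v3: history=[(3, 16), (5, 13), (7, 10)] -> pick v3 -> 16
READ b @v7: history=[] -> no version <= 7 -> NONE
READ e @v6: history=[(1, 17)] -> pick v1 -> 17
READ a @v7: history=[(2, 0), (4, 29), (6, 28)] -> pick v6 -> 28
READ c @v3: history=[(8, 19)] -> no version <= 3 -> NONE
v9: WRITE b=10  (b history now [(9, 10)])
READ e @v7: history=[(1, 17)] -> pick v1 -> 17
v10: WRITE d=21  (d history now [(3, 16), (5, 13), (7, 10), (10, 21)])
v11: WRITE c=32  (c history now [(8, 19), (11, 32)])
READ a @v9: history=[(2, 0), (4, 29), (6, 28)] -> pick v6 -> 28
Read results in order: ['17', 'NONE', 'NONE', '16', '17', '16', 'NONE', '17', '28', 'NONE', '17', '28']
NONE count = 4

Answer: 4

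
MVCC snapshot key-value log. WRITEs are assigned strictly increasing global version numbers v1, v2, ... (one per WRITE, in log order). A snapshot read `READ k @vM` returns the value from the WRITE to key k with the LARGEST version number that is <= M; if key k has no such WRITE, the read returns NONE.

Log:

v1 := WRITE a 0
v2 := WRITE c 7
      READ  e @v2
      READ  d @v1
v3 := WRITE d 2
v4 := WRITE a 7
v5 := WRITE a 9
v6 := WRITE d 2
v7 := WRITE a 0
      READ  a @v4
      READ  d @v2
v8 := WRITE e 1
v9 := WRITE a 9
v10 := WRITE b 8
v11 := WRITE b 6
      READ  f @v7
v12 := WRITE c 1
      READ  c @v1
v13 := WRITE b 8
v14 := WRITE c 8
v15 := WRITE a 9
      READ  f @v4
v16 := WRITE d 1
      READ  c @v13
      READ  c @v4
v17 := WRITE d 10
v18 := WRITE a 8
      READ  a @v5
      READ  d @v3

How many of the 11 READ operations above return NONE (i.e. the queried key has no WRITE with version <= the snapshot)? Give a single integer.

v1: WRITE a=0  (a history now [(1, 0)])
v2: WRITE c=7  (c history now [(2, 7)])
READ e @v2: history=[] -> no version <= 2 -> NONE
READ d @v1: history=[] -> no version <= 1 -> NONE
v3: WRITE d=2  (d history now [(3, 2)])
v4: WRITE a=7  (a history now [(1, 0), (4, 7)])
v5: WRITE a=9  (a history now [(1, 0), (4, 7), (5, 9)])
v6: WRITE d=2  (d history now [(3, 2), (6, 2)])
v7: WRITE a=0  (a history now [(1, 0), (4, 7), (5, 9), (7, 0)])
READ a @v4: history=[(1, 0), (4, 7), (5, 9), (7, 0)] -> pick v4 -> 7
READ d @v2: history=[(3, 2), (6, 2)] -> no version <= 2 -> NONE
v8: WRITE e=1  (e history now [(8, 1)])
v9: WRITE a=9  (a history now [(1, 0), (4, 7), (5, 9), (7, 0), (9, 9)])
v10: WRITE b=8  (b history now [(10, 8)])
v11: WRITE b=6  (b history now [(10, 8), (11, 6)])
READ f @v7: history=[] -> no version <= 7 -> NONE
v12: WRITE c=1  (c history now [(2, 7), (12, 1)])
READ c @v1: history=[(2, 7), (12, 1)] -> no version <= 1 -> NONE
v13: WRITE b=8  (b history now [(10, 8), (11, 6), (13, 8)])
v14: WRITE c=8  (c history now [(2, 7), (12, 1), (14, 8)])
v15: WRITE a=9  (a history now [(1, 0), (4, 7), (5, 9), (7, 0), (9, 9), (15, 9)])
READ f @v4: history=[] -> no version <= 4 -> NONE
v16: WRITE d=1  (d history now [(3, 2), (6, 2), (16, 1)])
READ c @v13: history=[(2, 7), (12, 1), (14, 8)] -> pick v12 -> 1
READ c @v4: history=[(2, 7), (12, 1), (14, 8)] -> pick v2 -> 7
v17: WRITE d=10  (d history now [(3, 2), (6, 2), (16, 1), (17, 10)])
v18: WRITE a=8  (a history now [(1, 0), (4, 7), (5, 9), (7, 0), (9, 9), (15, 9), (18, 8)])
READ a @v5: history=[(1, 0), (4, 7), (5, 9), (7, 0), (9, 9), (15, 9), (18, 8)] -> pick v5 -> 9
READ d @v3: history=[(3, 2), (6, 2), (16, 1), (17, 10)] -> pick v3 -> 2
Read results in order: ['NONE', 'NONE', '7', 'NONE', 'NONE', 'NONE', 'NONE', '1', '7', '9', '2']
NONE count = 6

Answer: 6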